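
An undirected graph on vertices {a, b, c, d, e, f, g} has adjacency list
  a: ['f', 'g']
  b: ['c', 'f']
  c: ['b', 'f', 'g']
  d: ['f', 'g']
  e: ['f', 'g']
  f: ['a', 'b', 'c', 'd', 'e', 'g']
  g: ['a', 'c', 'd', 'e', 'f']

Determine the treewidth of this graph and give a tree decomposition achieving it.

The largest bag has 3 vertices, giving width 2; this decomposition certifies tw(G) ≤ 2. On the other hand G contains the 3-clique {d, f, g}. A clique must lie in a single bag of any decomposition, so no decomposition can have width below 2. Combining the bounds, tw(G) = 2.

Treewidth 2.
One such decomposition:
Bags: B1 = {a, f, g}  B2 = {d, f, g}  B3 = {c, f, g}  B4 = {e, f, g}  B5 = {b, c, f}
Tree: B1–B2, B2–B3, B3–B4, B3–B5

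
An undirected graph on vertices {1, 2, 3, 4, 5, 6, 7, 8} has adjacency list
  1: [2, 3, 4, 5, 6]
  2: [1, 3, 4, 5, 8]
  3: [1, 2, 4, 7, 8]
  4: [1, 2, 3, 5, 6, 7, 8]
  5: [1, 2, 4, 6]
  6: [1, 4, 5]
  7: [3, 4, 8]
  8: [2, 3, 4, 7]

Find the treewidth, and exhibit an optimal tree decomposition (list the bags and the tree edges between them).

Treewidth 3.
One optimal decomposition is:
Bags: B1 = {1, 2, 3, 4}  B2 = {2, 3, 4, 8}  B3 = {1, 2, 4, 5}  B4 = {1, 4, 5, 6}  B5 = {3, 4, 7, 8}
Tree: B1–B2, B1–B3, B3–B4, B2–B5

The largest bag has 4 vertices, giving width 3; this decomposition certifies tw(G) ≤ 3. Conversely, {2, 3, 4, 8} is a clique of size 4, and the vertices of any clique must share a bag in every tree decomposition; so some bag has ≥ 4 vertices and tw(G) ≥ 3. Combining the bounds, tw(G) = 3.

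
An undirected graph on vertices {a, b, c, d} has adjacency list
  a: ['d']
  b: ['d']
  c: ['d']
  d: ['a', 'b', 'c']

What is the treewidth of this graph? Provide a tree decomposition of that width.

Each bag holds 2 vertices, so the decomposition has width 1, which upper-bounds the treewidth. G has an edge, so its treewidth is at least 1. Hence tw(G) = 1 exactly.

Treewidth 1.
One optimal decomposition is:
Bags: B1 = {a, d}  B2 = {c, d}  B3 = {b, d}
Tree: B1–B2, B2–B3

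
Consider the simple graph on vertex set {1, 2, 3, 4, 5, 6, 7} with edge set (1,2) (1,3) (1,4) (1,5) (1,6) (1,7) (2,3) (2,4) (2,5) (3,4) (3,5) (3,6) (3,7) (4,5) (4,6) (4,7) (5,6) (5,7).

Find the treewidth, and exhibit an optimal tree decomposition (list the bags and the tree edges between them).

Treewidth 4.
One such decomposition:
Bags: B1 = {1, 3, 4, 5, 7}  B2 = {1, 3, 4, 5, 6}  B3 = {1, 2, 3, 4, 5}
Tree: B1–B2, B1–B3

Each bag holds 5 vertices, so the decomposition has width 4, which upper-bounds the treewidth. On the other hand G contains the 5-clique {1, 2, 3, 4, 5}. A clique must lie in a single bag of any decomposition, so no decomposition can have width below 4. The upper and lower bounds meet at 4, so that is the treewidth.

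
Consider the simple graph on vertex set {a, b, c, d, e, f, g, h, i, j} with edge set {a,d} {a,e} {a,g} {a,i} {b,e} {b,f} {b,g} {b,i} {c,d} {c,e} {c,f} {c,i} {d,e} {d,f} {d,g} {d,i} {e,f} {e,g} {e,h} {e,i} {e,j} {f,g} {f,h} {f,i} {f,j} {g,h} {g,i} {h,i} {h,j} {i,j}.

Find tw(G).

4

A width-4 tree decomposition is:
Bags: B1 = {d, e, f, g, i}  B2 = {c, d, e, f, i}  B3 = {a, d, e, g, i}  B4 = {e, f, g, h, i}  B5 = {b, e, f, g, i}  B6 = {e, f, h, i, j}
Tree: B1–B2, B1–B3, B1–B4, B4–B5, B4–B6
Every bag has size at most 5, so the width is 5 − 1 = 4 and tw(G) ≤ 4. Conversely, {a, d, e, g, i} is a clique of size 5, and the vertices of any clique must share a bag in every tree decomposition; so some bag has ≥ 5 vertices and tw(G) ≥ 4. Therefore the treewidth is 4.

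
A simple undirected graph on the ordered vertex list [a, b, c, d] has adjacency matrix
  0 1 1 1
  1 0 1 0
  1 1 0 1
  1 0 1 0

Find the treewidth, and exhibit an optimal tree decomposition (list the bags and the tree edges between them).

Every bag has size at most 3, so the width is 3 − 1 = 2 and tw(G) ≤ 2. For the lower bound, the 3 vertices {a, c, d} are pairwise adjacent, and any tree decomposition puts a clique entirely inside one bag — forcing width ≥ 2. Therefore the treewidth is 2.

Treewidth 2.
One optimal decomposition is:
Bags: B1 = {a, c, d}  B2 = {a, b, c}
Tree: B1–B2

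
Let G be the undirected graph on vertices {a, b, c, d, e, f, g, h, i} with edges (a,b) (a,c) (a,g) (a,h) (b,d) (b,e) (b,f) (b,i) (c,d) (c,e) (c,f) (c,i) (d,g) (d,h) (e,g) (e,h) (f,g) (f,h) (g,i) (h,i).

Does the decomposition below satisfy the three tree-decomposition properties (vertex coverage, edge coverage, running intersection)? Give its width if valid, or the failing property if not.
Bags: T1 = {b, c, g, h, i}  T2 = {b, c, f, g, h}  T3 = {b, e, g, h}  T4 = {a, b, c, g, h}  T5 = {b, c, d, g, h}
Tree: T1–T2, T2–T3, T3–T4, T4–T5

A tree decomposition must satisfy three properties: every vertex lies in some bag; for every edge, both endpoints lie together in some bag; and for every vertex, the bags containing it form a connected subtree. Here edge (c,e) lies in no bag, so the decomposition is invalid.

No — edge (c,e) lies in no bag.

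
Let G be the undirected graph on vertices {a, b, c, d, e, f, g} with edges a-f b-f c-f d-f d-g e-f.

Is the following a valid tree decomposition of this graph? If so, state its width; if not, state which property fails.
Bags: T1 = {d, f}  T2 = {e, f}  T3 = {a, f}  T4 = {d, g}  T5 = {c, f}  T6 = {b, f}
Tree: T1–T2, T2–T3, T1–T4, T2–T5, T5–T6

Checking the three conditions: (i) the bags cover all of {a, b, c, d, e, f, g}; (ii) for each edge, some bag contains both endpoints; (iii) the bags containing any fixed vertex form a subtree. All hold, so the decomposition is valid with width 2 − 1 = 1.

Yes; width 1.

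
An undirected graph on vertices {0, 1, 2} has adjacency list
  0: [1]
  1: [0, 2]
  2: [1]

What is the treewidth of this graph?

A width-1 tree decomposition is:
Bags: B1 = {0, 1}  B2 = {1, 2}
Tree: B1–B2
Each bag holds 2 vertices, so the decomposition has width 1, which upper-bounds the treewidth. Since G has at least one edge (e.g. 1–0), it is not an edgeless graph, so tw(G) ≥ 1. Hence tw(G) = 1 exactly.

1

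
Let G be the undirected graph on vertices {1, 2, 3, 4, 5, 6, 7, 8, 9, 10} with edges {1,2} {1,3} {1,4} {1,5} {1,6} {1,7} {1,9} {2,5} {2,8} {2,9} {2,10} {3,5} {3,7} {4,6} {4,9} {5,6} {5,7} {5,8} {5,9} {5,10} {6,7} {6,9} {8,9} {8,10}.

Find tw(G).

3

A width-3 tree decomposition is:
Bags: B1 = {1, 5, 6, 9}  B2 = {1, 2, 5, 9}  B3 = {2, 5, 8, 9}  B4 = {1, 4, 6, 9}  B5 = {1, 5, 6, 7}  B6 = {1, 3, 5, 7}  B7 = {2, 5, 8, 10}
Tree: B1–B2, B2–B3, B1–B4, B1–B5, B5–B6, B3–B7
Every bag has size at most 4, so the width is 4 − 1 = 3 and tw(G) ≤ 3. On the other hand G contains the 4-clique {1, 4, 6, 9}. A clique must lie in a single bag of any decomposition, so no decomposition can have width below 3. Combining the bounds, tw(G) = 3.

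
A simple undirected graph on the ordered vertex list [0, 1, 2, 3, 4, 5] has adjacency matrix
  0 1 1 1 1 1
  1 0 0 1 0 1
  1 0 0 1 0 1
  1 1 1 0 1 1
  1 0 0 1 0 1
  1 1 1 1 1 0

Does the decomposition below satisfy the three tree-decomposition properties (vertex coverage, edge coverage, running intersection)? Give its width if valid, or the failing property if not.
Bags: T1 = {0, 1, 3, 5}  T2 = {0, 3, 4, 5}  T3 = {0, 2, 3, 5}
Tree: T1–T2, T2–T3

Yes; width 3.

Every vertex of G appears in some bag (union = {0, 1, 2, 3, 4, 5}); every edge is covered by a bag; and for each vertex v the set of bags containing v is connected in the bag tree. The decomposition is therefore valid. The largest bag has 4 vertices, so the width is 3.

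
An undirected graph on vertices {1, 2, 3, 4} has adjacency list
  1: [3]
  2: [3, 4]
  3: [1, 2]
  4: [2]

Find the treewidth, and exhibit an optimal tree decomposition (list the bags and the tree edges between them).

The largest bag has 2 vertices, giving width 1; this decomposition certifies tw(G) ≤ 1. Since G has at least one edge (e.g. 3–1), it is not an edgeless graph, so tw(G) ≥ 1. Hence tw(G) = 1 exactly.

Treewidth 1.
One such decomposition:
Bags: B1 = {1, 3}  B2 = {2, 3}  B3 = {2, 4}
Tree: B1–B2, B2–B3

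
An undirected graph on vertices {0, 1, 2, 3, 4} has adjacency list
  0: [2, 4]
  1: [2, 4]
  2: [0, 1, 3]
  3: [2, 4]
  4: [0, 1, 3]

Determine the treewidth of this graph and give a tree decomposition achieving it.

The largest bag has 3 vertices, giving width 2; this decomposition certifies tw(G) ≤ 2. Since 1–4–3–2–1 is a cycle in G, G is not acyclic. Forests are exactly the graphs of treewidth ≤ 1, so tw(G) ≥ 2. Therefore the treewidth is 2.

Treewidth 2.
Bags: B1 = {1, 2, 4}  B2 = {2, 3, 4}  B3 = {0, 2, 4}
Tree: B1–B2, B2–B3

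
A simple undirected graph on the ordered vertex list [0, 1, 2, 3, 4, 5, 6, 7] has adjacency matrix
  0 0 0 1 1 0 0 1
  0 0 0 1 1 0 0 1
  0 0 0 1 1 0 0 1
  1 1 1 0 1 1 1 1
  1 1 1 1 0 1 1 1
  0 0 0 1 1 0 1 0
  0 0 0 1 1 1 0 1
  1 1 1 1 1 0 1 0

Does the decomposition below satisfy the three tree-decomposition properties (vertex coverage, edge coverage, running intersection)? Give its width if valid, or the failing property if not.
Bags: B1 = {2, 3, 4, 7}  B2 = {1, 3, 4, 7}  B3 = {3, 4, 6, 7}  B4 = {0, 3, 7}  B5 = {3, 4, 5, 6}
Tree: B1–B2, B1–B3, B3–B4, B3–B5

A tree decomposition must satisfy three properties: every vertex lies in some bag; for every edge, both endpoints lie together in some bag; and for every vertex, the bags containing it form a connected subtree. Here edge (4,0) lies in no bag, so the decomposition is invalid.

No — edge (4,0) lies in no bag.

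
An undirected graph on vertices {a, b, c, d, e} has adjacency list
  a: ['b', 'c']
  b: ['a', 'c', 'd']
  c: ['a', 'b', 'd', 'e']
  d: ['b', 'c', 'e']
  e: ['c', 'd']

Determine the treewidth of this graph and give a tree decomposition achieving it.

Every bag has size at most 3, so the width is 3 − 1 = 2 and tw(G) ≤ 2. Conversely, {c, d, e} is a clique of size 3, and the vertices of any clique must share a bag in every tree decomposition; so some bag has ≥ 3 vertices and tw(G) ≥ 2. Combining the bounds, tw(G) = 2.

Treewidth 2.
Bags: B1 = {b, c, d}  B2 = {a, b, c}  B3 = {c, d, e}
Tree: B1–B2, B1–B3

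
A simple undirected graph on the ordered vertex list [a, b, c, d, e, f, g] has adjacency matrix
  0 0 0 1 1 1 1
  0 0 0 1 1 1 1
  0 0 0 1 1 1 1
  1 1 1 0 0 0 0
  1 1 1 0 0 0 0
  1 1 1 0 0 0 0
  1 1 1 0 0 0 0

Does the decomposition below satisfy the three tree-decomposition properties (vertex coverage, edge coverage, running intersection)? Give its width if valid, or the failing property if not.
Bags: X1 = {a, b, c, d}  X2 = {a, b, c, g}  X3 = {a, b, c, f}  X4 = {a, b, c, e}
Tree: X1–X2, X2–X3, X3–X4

Yes; width 3.

Every vertex of G appears in some bag (union = {a, b, c, d, e, f, g}); every edge is covered by a bag; and for each vertex v the set of bags containing v is connected in the bag tree. The decomposition is therefore valid. The largest bag has 4 vertices, so the width is 3.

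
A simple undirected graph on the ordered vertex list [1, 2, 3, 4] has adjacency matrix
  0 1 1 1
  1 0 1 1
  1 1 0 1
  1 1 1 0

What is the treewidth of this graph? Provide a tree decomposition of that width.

Treewidth 3.
One optimal decomposition is:
Bags: B1 = {1, 2, 3, 4}
Tree: (single bag)

With just one bag of size 4, the width is 4 − 1 = 3, so tw(G) ≤ 3. On the other hand G contains the 4-clique {1, 2, 3, 4}. A clique must lie in a single bag of any decomposition, so no decomposition can have width below 3. Combining the bounds, tw(G) = 3.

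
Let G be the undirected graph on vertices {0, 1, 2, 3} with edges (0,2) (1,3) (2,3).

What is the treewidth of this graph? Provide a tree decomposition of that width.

Treewidth 1.
One such decomposition:
Bags: B1 = {2, 3}  B2 = {0, 2}  B3 = {1, 3}
Tree: B1–B2, B1–B3

Every bag has size at most 2, so the width is 2 − 1 = 1 and tw(G) ≤ 1. Any graph with an edge has treewidth ≥ 1, and G has the edge 3–2. Hence tw(G) = 1 exactly.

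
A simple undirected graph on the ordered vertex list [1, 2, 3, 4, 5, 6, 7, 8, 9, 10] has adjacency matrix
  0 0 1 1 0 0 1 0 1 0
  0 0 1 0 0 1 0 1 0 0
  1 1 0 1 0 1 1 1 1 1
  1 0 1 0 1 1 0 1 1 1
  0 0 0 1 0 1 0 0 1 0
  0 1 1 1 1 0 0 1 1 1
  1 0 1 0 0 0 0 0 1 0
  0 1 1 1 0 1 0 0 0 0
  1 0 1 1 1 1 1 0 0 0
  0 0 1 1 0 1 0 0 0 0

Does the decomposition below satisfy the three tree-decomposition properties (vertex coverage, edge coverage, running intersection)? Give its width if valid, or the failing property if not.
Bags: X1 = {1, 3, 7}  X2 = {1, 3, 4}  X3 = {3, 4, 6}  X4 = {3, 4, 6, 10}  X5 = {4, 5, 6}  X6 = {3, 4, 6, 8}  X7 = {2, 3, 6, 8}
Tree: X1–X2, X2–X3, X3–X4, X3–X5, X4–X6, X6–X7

No — vertex 9 appears in no bag.

A tree decomposition must satisfy three properties: every vertex lies in some bag; for every edge, both endpoints lie together in some bag; and for every vertex, the bags containing it form a connected subtree. Here vertex 9 appears in no bag, so the decomposition is invalid.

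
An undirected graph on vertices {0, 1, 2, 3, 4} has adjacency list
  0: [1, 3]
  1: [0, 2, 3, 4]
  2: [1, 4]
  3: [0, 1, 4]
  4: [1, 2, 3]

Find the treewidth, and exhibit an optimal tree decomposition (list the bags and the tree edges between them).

The largest bag has 3 vertices, giving width 2; this decomposition certifies tw(G) ≤ 2. On the other hand G contains the 3-clique {1, 2, 4}. A clique must lie in a single bag of any decomposition, so no decomposition can have width below 2. Hence tw(G) = 2 exactly.

Treewidth 2.
Bags: B1 = {1, 3, 4}  B2 = {0, 1, 3}  B3 = {1, 2, 4}
Tree: B1–B2, B1–B3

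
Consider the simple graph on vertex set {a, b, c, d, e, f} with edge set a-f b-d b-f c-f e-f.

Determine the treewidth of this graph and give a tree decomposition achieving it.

Each bag holds 2 vertices, so the decomposition has width 1, which upper-bounds the treewidth. Any graph with an edge has treewidth ≥ 1, and G has the edge c–f. Therefore the treewidth is 1.

Treewidth 1.
One optimal decomposition is:
Bags: B1 = {c, f}  B2 = {b, f}  B3 = {a, f}  B4 = {b, d}  B5 = {e, f}
Tree: B1–B2, B1–B3, B2–B4, B3–B5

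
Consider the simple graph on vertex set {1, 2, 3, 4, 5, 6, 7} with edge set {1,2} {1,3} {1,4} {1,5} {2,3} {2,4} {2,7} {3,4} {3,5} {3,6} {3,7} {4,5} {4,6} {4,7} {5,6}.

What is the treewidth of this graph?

3

A width-3 tree decomposition is:
Bags: B1 = {1, 3, 4, 5}  B2 = {3, 4, 5, 6}  B3 = {1, 2, 3, 4}  B4 = {2, 3, 4, 7}
Tree: B1–B2, B1–B3, B3–B4
Each bag holds 4 vertices, so the decomposition has width 3, which upper-bounds the treewidth. On the other hand G contains the 4-clique {1, 2, 3, 4}. A clique must lie in a single bag of any decomposition, so no decomposition can have width below 3. Combining the bounds, tw(G) = 3.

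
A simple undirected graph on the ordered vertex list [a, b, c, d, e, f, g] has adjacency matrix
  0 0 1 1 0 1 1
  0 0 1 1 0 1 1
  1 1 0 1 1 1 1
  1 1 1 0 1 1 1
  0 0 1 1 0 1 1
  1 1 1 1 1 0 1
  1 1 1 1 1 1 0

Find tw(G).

A width-4 tree decomposition is:
Bags: B1 = {a, c, d, f, g}  B2 = {b, c, d, f, g}  B3 = {c, d, e, f, g}
Tree: B1–B2, B1–B3
The largest bag has 5 vertices, giving width 4; this decomposition certifies tw(G) ≤ 4. Conversely, {c, d, e, f, g} is a clique of size 5, and the vertices of any clique must share a bag in every tree decomposition; so some bag has ≥ 5 vertices and tw(G) ≥ 4. Therefore the treewidth is 4.

4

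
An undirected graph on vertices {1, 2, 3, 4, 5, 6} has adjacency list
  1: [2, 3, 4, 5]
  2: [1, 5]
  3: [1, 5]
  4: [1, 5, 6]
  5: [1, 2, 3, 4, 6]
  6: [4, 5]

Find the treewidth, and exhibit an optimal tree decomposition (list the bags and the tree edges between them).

Treewidth 2.
Bags: B1 = {4, 5, 6}  B2 = {1, 4, 5}  B3 = {1, 3, 5}  B4 = {1, 2, 5}
Tree: B1–B2, B2–B3, B2–B4

The largest bag has 3 vertices, giving width 2; this decomposition certifies tw(G) ≤ 2. On the other hand G contains the 3-clique {1, 2, 5}. A clique must lie in a single bag of any decomposition, so no decomposition can have width below 2. Combining the bounds, tw(G) = 2.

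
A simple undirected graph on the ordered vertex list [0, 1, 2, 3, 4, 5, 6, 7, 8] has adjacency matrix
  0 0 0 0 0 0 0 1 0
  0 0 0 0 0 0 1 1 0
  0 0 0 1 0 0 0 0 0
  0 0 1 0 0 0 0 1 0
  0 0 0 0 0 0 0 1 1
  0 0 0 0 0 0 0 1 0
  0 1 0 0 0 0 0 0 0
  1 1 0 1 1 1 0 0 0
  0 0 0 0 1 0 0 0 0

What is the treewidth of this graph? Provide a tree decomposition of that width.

Treewidth 1.
One optimal decomposition is:
Bags: B1 = {2, 3}  B2 = {3, 7}  B3 = {1, 7}  B4 = {5, 7}  B5 = {4, 7}  B6 = {4, 8}  B7 = {1, 6}  B8 = {0, 7}
Tree: B1–B2, B2–B3, B3–B4, B4–B5, B5–B6, B3–B7, B2–B8

The largest bag has 2 vertices, giving width 1; this decomposition certifies tw(G) ≤ 1. Any graph with an edge has treewidth ≥ 1, and G has the edge 2–3. Therefore the treewidth is 1.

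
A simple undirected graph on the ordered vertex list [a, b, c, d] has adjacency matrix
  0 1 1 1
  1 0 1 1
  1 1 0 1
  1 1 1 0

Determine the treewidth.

3

A width-3 tree decomposition is:
Bags: B1 = {a, b, c, d}
Tree: (single bag)
With just one bag of size 4, the width is 4 − 1 = 3, so tw(G) ≤ 3. Conversely, {a, b, c, d} is a clique of size 4, and the vertices of any clique must share a bag in every tree decomposition; so some bag has ≥ 4 vertices and tw(G) ≥ 3. Hence tw(G) = 3 exactly.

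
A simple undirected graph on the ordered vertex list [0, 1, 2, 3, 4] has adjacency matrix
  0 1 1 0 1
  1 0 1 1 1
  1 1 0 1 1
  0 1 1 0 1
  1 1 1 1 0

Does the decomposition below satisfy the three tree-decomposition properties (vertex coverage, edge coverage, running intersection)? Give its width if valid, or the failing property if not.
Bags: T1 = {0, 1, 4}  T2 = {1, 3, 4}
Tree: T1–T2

No — vertex 2 appears in no bag.

A tree decomposition must satisfy three properties: every vertex lies in some bag; for every edge, both endpoints lie together in some bag; and for every vertex, the bags containing it form a connected subtree. Here vertex 2 appears in no bag, so the decomposition is invalid.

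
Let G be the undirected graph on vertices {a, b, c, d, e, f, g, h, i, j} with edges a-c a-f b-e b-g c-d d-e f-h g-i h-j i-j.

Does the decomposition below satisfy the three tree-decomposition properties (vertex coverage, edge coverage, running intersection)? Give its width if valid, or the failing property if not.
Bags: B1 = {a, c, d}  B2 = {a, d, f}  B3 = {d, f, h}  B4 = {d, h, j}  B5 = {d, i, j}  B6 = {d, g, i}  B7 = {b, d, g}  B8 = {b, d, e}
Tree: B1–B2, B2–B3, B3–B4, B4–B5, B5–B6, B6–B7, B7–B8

Every vertex of G appears in some bag (union = {a, b, c, d, e, f, g, h, i, j}); every edge is covered by a bag; and for each vertex v the set of bags containing v is connected in the bag tree. The decomposition is therefore valid. The largest bag has 3 vertices, so the width is 2.

Yes; width 2.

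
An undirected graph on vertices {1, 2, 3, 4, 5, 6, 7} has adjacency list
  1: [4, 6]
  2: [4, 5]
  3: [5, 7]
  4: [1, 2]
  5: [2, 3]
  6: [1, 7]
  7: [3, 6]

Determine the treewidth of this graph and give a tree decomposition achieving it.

Treewidth 2.
One optimal decomposition is:
Bags: B1 = {3, 6, 7}  B2 = {1, 3, 6}  B3 = {1, 3, 4}  B4 = {2, 3, 4}  B5 = {2, 3, 5}
Tree: B1–B2, B2–B3, B3–B4, B4–B5

The largest bag has 3 vertices, giving width 2; this decomposition certifies tw(G) ≤ 2. The edges 3–7–6–1–4–2–5–3 form a cycle, so G is not a tree and its treewidth is at least 2. The upper and lower bounds meet at 2, so that is the treewidth.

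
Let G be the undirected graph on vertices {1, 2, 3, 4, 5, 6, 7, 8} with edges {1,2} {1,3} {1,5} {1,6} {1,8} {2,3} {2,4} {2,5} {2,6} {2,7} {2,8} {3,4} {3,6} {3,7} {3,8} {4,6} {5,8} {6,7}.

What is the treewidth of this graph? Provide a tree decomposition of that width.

Treewidth 3.
One such decomposition:
Bags: B1 = {2, 3, 4, 6}  B2 = {2, 3, 6, 7}  B3 = {1, 2, 3, 6}  B4 = {1, 2, 3, 8}  B5 = {1, 2, 5, 8}
Tree: B1–B2, B1–B3, B3–B4, B4–B5

Every bag has size at most 4, so the width is 4 − 1 = 3 and tw(G) ≤ 3. On the other hand G contains the 4-clique {1, 2, 3, 8}. A clique must lie in a single bag of any decomposition, so no decomposition can have width below 3. Hence tw(G) = 3 exactly.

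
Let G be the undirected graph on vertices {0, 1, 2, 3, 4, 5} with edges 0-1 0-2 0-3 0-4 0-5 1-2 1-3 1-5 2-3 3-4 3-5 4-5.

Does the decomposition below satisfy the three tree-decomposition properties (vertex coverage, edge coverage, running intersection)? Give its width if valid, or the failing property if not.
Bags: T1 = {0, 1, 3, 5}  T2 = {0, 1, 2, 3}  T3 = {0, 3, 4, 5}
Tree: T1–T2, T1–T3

Yes; width 3.

Checking the three conditions: (i) the bags cover all of {0, 1, 2, 3, 4, 5}; (ii) for each edge, some bag contains both endpoints; (iii) the bags containing any fixed vertex form a subtree. All hold, so the decomposition is valid with width 4 − 1 = 3.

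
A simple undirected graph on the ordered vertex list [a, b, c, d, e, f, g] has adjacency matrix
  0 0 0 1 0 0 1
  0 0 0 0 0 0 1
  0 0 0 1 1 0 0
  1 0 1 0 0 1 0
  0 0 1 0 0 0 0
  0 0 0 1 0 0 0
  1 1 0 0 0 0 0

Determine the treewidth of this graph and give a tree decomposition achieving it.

Treewidth 1.
Bags: B1 = {a, d}  B2 = {a, g}  B3 = {c, d}  B4 = {d, f}  B5 = {c, e}  B6 = {b, g}
Tree: B1–B2, B1–B3, B3–B4, B3–B5, B2–B6

Every bag has size at most 2, so the width is 2 − 1 = 1 and tw(G) ≤ 1. G has an edge, so its treewidth is at least 1. The upper and lower bounds meet at 1, so that is the treewidth.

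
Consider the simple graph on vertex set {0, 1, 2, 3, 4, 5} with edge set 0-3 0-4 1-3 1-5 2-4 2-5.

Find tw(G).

A width-2 tree decomposition is:
Bags: B1 = {0, 2, 4}  B2 = {0, 2, 3}  B3 = {1, 2, 3}  B4 = {1, 2, 5}
Tree: B1–B2, B2–B3, B3–B4
Every bag has size at most 3, so the width is 3 − 1 = 2 and tw(G) ≤ 2. The edges 2–4–0–3–1–5–2 form a cycle, so G is not a tree and its treewidth is at least 2. Hence tw(G) = 2 exactly.

2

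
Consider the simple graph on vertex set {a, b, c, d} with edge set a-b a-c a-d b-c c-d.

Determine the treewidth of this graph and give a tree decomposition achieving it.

Treewidth 2.
Bags: B1 = {a, c, d}  B2 = {a, b, c}
Tree: B1–B2

Every bag has size at most 3, so the width is 3 − 1 = 2 and tw(G) ≤ 2. For the lower bound, the 3 vertices {a, c, d} are pairwise adjacent, and any tree decomposition puts a clique entirely inside one bag — forcing width ≥ 2. Hence tw(G) = 2 exactly.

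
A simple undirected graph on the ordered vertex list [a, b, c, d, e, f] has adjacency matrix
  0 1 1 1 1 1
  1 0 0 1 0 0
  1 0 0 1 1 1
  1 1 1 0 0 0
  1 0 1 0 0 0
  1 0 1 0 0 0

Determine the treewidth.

2

A width-2 tree decomposition is:
Bags: B1 = {a, b, d}  B2 = {a, c, d}  B3 = {a, c, f}  B4 = {a, c, e}
Tree: B1–B2, B2–B3, B2–B4
Each bag holds 3 vertices, so the decomposition has width 2, which upper-bounds the treewidth. For the lower bound, the 3 vertices {a, c, d} are pairwise adjacent, and any tree decomposition puts a clique entirely inside one bag — forcing width ≥ 2. Hence tw(G) = 2 exactly.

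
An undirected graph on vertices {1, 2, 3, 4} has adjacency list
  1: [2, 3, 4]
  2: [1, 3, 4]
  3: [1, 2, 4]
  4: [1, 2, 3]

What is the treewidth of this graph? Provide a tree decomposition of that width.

With just one bag of size 4, the width is 4 − 1 = 3, so tw(G) ≤ 3. For the lower bound, the 4 vertices {1, 2, 3, 4} are pairwise adjacent, and any tree decomposition puts a clique entirely inside one bag — forcing width ≥ 3. The upper and lower bounds meet at 3, so that is the treewidth.

Treewidth 3.
Bags: B1 = {1, 2, 3, 4}
Tree: (single bag)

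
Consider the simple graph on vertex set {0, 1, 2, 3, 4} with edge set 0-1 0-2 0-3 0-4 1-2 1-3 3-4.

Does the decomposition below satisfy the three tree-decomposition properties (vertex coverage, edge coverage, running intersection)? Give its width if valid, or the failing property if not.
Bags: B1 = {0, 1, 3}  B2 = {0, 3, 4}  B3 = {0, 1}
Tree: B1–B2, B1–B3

No — vertex 2 appears in no bag.

A tree decomposition must satisfy three properties: every vertex lies in some bag; for every edge, both endpoints lie together in some bag; and for every vertex, the bags containing it form a connected subtree. Here vertex 2 appears in no bag, so the decomposition is invalid.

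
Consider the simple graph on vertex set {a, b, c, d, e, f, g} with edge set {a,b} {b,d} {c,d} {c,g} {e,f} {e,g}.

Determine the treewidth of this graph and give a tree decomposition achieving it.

Treewidth 1.
One such decomposition:
Bags: B1 = {e, f}  B2 = {e, g}  B3 = {c, g}  B4 = {c, d}  B5 = {b, d}  B6 = {a, b}
Tree: B1–B2, B2–B3, B3–B4, B4–B5, B5–B6

Each bag holds 2 vertices, so the decomposition has width 1, which upper-bounds the treewidth. G has an edge, so its treewidth is at least 1. Combining the bounds, tw(G) = 1.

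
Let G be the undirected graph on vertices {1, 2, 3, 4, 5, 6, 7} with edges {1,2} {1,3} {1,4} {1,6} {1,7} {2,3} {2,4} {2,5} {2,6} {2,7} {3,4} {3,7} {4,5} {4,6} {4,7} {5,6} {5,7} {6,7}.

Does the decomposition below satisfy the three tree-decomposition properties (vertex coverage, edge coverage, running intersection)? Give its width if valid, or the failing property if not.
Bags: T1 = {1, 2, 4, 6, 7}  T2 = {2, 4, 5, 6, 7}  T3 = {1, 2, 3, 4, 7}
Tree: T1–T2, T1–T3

Every vertex of G appears in some bag (union = {1, 2, 3, 4, 5, 6, 7}); every edge is covered by a bag; and for each vertex v the set of bags containing v is connected in the bag tree. The decomposition is therefore valid. The largest bag has 5 vertices, so the width is 4.

Yes; width 4.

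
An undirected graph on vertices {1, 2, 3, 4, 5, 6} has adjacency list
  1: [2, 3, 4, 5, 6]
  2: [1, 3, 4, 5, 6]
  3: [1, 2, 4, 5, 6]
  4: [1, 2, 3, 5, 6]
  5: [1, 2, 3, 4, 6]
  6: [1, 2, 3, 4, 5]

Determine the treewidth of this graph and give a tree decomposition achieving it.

With just one bag of size 6, the width is 6 − 1 = 5, so tw(G) ≤ 5. For the lower bound, the 6 vertices {1, 2, 3, 4, 5, 6} are pairwise adjacent, and any tree decomposition puts a clique entirely inside one bag — forcing width ≥ 5. The upper and lower bounds meet at 5, so that is the treewidth.

Treewidth 5.
Bags: B1 = {1, 2, 3, 4, 5, 6}
Tree: (single bag)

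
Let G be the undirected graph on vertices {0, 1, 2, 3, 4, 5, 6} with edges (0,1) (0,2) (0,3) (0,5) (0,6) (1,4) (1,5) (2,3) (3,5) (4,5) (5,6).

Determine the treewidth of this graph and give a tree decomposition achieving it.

Treewidth 2.
One optimal decomposition is:
Bags: B1 = {0, 2, 3}  B2 = {0, 3, 5}  B3 = {0, 1, 5}  B4 = {1, 4, 5}  B5 = {0, 5, 6}
Tree: B1–B2, B2–B3, B3–B4, B3–B5

The largest bag has 3 vertices, giving width 2; this decomposition certifies tw(G) ≤ 2. For the lower bound, the 3 vertices {0, 2, 3} are pairwise adjacent, and any tree decomposition puts a clique entirely inside one bag — forcing width ≥ 2. Therefore the treewidth is 2.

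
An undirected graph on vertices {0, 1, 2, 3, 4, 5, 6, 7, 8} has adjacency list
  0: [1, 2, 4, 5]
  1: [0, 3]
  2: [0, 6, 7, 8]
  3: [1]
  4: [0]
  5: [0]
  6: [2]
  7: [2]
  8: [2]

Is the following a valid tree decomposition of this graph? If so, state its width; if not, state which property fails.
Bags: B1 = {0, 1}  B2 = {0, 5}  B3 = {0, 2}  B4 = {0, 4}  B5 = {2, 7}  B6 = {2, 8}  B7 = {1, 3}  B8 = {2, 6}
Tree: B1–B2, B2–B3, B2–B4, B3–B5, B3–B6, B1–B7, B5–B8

Vertex coverage: the bags together contain {0, 1, 2, 3, 4, 5, 6, 7, 8}, the full vertex set. Edge coverage: each edge of G has both endpoints in at least one bag. Running intersection: for every vertex, the bags containing it form a connected subtree. All three properties hold, so this is a valid tree decomposition of width max|bag| − 1 = 1, and hence tw(G) ≤ 1.

Yes; width 1.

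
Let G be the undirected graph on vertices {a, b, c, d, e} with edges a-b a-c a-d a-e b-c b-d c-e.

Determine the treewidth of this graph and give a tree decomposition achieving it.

Treewidth 2.
One such decomposition:
Bags: B1 = {a, b, d}  B2 = {a, b, c}  B3 = {a, c, e}
Tree: B1–B2, B2–B3

Each bag holds 3 vertices, so the decomposition has width 2, which upper-bounds the treewidth. On the other hand G contains the 3-clique {a, b, d}. A clique must lie in a single bag of any decomposition, so no decomposition can have width below 2. Combining the bounds, tw(G) = 2.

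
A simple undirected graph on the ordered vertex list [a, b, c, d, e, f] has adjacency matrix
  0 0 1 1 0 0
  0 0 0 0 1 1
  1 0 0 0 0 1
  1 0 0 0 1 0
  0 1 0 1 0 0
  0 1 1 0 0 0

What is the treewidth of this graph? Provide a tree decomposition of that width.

Treewidth 2.
One optimal decomposition is:
Bags: B1 = {b, d, e}  B2 = {a, b, d}  B3 = {a, b, c}  B4 = {b, c, f}
Tree: B1–B2, B2–B3, B3–B4

Every bag has size at most 3, so the width is 3 − 1 = 2 and tw(G) ≤ 2. For the lower bound, G contains the cycle b–e–d–a–c–f–b, so G is not a forest; only forests have treewidth ≤ 1, hence tw(G) ≥ 2. Therefore the treewidth is 2.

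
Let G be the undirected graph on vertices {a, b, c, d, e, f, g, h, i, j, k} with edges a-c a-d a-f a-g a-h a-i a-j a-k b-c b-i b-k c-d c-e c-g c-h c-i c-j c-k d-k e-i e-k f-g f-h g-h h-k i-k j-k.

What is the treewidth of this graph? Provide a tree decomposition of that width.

Treewidth 3.
One optimal decomposition is:
Bags: B1 = {b, c, i, k}  B2 = {a, c, i, k}  B3 = {a, c, h, k}  B4 = {c, e, i, k}  B5 = {a, c, g, h}  B6 = {a, f, g, h}  B7 = {a, c, j, k}  B8 = {a, c, d, k}
Tree: B1–B2, B2–B3, B1–B4, B3–B5, B5–B6, B2–B7, B7–B8

Every bag has size at most 4, so the width is 4 − 1 = 3 and tw(G) ≤ 3. On the other hand G contains the 4-clique {a, c, g, h}. A clique must lie in a single bag of any decomposition, so no decomposition can have width below 3. Combining the bounds, tw(G) = 3.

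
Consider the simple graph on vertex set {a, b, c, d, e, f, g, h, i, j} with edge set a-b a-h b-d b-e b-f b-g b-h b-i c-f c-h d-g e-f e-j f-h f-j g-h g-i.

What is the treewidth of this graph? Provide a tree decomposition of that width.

Treewidth 2.
One optimal decomposition is:
Bags: B1 = {b, e, f}  B2 = {b, f, h}  B3 = {a, b, h}  B4 = {b, g, h}  B5 = {e, f, j}  B6 = {b, d, g}  B7 = {b, g, i}  B8 = {c, f, h}
Tree: B1–B2, B2–B3, B3–B4, B1–B5, B4–B6, B4–B7, B2–B8

Every bag has size at most 3, so the width is 3 − 1 = 2 and tw(G) ≤ 2. For the lower bound, the 3 vertices {e, f, j} are pairwise adjacent, and any tree decomposition puts a clique entirely inside one bag — forcing width ≥ 2. Therefore the treewidth is 2.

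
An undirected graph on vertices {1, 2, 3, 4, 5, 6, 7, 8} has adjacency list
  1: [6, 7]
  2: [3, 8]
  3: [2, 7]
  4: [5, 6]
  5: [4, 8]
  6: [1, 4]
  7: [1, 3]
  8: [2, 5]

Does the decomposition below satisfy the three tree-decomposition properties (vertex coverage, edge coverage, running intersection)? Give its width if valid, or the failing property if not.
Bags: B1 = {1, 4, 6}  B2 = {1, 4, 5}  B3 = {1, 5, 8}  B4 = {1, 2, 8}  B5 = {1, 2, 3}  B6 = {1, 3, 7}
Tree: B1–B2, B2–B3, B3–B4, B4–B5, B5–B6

Yes; width 2.

Every vertex of G appears in some bag (union = {1, 2, 3, 4, 5, 6, 7, 8}); every edge is covered by a bag; and for each vertex v the set of bags containing v is connected in the bag tree. The decomposition is therefore valid. The largest bag has 3 vertices, so the width is 2.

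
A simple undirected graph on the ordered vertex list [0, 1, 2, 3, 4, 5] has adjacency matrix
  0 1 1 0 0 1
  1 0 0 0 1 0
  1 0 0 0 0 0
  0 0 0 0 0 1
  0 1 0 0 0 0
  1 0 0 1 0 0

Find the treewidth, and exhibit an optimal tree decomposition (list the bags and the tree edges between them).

Each bag holds 2 vertices, so the decomposition has width 1, which upper-bounds the treewidth. G has an edge, so its treewidth is at least 1. The upper and lower bounds meet at 1, so that is the treewidth.

Treewidth 1.
One such decomposition:
Bags: B1 = {0, 1}  B2 = {0, 5}  B3 = {1, 4}  B4 = {0, 2}  B5 = {3, 5}
Tree: B1–B2, B1–B3, B1–B4, B2–B5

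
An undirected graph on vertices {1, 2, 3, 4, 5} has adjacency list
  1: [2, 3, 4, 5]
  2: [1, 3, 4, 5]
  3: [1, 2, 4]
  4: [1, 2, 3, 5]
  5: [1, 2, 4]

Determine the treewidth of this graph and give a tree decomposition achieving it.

The largest bag has 4 vertices, giving width 3; this decomposition certifies tw(G) ≤ 3. On the other hand G contains the 4-clique {1, 2, 3, 4}. A clique must lie in a single bag of any decomposition, so no decomposition can have width below 3. Therefore the treewidth is 3.

Treewidth 3.
One optimal decomposition is:
Bags: B1 = {1, 2, 3, 4}  B2 = {1, 2, 4, 5}
Tree: B1–B2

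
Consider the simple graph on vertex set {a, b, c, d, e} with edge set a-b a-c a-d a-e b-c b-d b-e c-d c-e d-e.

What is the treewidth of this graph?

4

A width-4 tree decomposition is:
Bags: B1 = {a, b, c, d, e}
Tree: (single bag)
With just one bag of size 5, the width is 5 − 1 = 4, so tw(G) ≤ 4. On the other hand G contains the 5-clique {a, b, c, d, e}. A clique must lie in a single bag of any decomposition, so no decomposition can have width below 4. Hence tw(G) = 4 exactly.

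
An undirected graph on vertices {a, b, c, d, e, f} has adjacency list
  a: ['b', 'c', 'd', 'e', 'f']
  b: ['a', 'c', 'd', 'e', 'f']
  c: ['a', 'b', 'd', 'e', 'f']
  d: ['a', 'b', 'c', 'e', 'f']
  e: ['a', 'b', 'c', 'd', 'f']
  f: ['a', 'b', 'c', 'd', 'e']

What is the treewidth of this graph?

5

A width-5 tree decomposition is:
Bags: B1 = {a, b, c, d, e, f}
Tree: (single bag)
A single bag containing all 6 vertices is trivially a valid decomposition of width 5. Conversely, {a, b, c, d, e, f} is a clique of size 6, and the vertices of any clique must share a bag in every tree decomposition; so some bag has ≥ 6 vertices and tw(G) ≥ 5. Hence tw(G) = 5 exactly.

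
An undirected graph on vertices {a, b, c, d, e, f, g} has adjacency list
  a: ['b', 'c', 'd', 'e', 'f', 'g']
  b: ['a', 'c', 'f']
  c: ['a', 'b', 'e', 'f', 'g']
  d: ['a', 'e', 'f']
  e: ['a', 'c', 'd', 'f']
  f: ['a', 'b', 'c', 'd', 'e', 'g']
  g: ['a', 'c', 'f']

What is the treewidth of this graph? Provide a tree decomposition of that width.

Every bag has size at most 4, so the width is 4 − 1 = 3 and tw(G) ≤ 3. Conversely, {a, d, e, f} is a clique of size 4, and the vertices of any clique must share a bag in every tree decomposition; so some bag has ≥ 4 vertices and tw(G) ≥ 3. Combining the bounds, tw(G) = 3.

Treewidth 3.
Bags: B1 = {a, c, e, f}  B2 = {a, b, c, f}  B3 = {a, d, e, f}  B4 = {a, c, f, g}
Tree: B1–B2, B1–B3, B1–B4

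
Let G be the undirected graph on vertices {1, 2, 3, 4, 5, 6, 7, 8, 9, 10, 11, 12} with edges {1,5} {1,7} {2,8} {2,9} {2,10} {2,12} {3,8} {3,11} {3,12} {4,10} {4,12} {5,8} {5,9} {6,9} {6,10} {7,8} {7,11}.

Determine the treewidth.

3

A width-3 tree decomposition is:
Bags: B1 = {4, 6, 10, 12}  B2 = {2, 6, 10, 12}  B3 = {2, 6, 9, 12}  B4 = {2, 3, 9, 12}  B5 = {2, 3, 8, 9}  B6 = {3, 5, 8, 9}  B7 = {3, 5, 8, 11}  B8 = {5, 7, 8, 11}  B9 = {1, 5, 7, 11}
Tree: B1–B2, B2–B3, B3–B4, B4–B5, B5–B6, B6–B7, B7–B8, B8–B9
Each bag holds 4 vertices, so the decomposition has width 3, which upper-bounds the treewidth. For the lower bound: the 4 vertex sets {4,6,10}, {12}, {2}, {3,5,8,9} are disjoint, each induces a connected subgraph, and every pair is joined by at least one edge of G. Contracting each set to a single vertex therefore yields K_{4} as a minor, and since treewidth is minor-monotone, tw(G) ≥ tw(K_{4}) = 3. Combining the bounds, tw(G) = 3.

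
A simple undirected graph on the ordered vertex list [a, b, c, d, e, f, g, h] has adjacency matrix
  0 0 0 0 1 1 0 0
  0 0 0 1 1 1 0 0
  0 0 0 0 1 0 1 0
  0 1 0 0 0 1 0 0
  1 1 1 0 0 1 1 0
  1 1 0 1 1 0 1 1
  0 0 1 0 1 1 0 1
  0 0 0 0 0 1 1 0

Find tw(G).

A width-2 tree decomposition is:
Bags: B1 = {e, f, g}  B2 = {c, e, g}  B3 = {a, e, f}  B4 = {b, e, f}  B5 = {f, g, h}  B6 = {b, d, f}
Tree: B1–B2, B1–B3, B3–B4, B1–B5, B4–B6
Each bag holds 3 vertices, so the decomposition has width 2, which upper-bounds the treewidth. On the other hand G contains the 3-clique {c, e, g}. A clique must lie in a single bag of any decomposition, so no decomposition can have width below 2. The upper and lower bounds meet at 2, so that is the treewidth.

2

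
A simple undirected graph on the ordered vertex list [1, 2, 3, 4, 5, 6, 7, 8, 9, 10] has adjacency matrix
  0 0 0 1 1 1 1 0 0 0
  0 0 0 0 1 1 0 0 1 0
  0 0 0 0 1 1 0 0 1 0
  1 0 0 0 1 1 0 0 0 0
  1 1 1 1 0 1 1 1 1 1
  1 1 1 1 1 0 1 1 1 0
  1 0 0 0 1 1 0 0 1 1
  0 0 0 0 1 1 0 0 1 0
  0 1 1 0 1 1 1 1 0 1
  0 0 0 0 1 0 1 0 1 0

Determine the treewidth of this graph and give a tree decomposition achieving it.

Treewidth 3.
One such decomposition:
Bags: B1 = {5, 6, 8, 9}  B2 = {5, 6, 7, 9}  B3 = {1, 5, 6, 7}  B4 = {2, 5, 6, 9}  B5 = {5, 7, 9, 10}  B6 = {3, 5, 6, 9}  B7 = {1, 4, 5, 6}
Tree: B1–B2, B2–B3, B2–B4, B2–B5, B4–B6, B3–B7

Each bag holds 4 vertices, so the decomposition has width 3, which upper-bounds the treewidth. On the other hand G contains the 4-clique {5, 7, 9, 10}. A clique must lie in a single bag of any decomposition, so no decomposition can have width below 3. Hence tw(G) = 3 exactly.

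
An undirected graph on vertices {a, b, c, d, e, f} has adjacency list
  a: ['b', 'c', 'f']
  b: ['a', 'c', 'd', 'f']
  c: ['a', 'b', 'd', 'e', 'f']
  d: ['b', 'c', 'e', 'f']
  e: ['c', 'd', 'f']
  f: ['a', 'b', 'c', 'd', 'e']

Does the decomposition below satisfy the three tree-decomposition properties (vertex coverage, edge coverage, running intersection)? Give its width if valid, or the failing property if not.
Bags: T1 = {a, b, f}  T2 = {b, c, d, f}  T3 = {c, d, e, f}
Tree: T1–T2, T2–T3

No — edge (c,a) lies in no bag.

A tree decomposition must satisfy three properties: every vertex lies in some bag; for every edge, both endpoints lie together in some bag; and for every vertex, the bags containing it form a connected subtree. Here edge (c,a) lies in no bag, so the decomposition is invalid.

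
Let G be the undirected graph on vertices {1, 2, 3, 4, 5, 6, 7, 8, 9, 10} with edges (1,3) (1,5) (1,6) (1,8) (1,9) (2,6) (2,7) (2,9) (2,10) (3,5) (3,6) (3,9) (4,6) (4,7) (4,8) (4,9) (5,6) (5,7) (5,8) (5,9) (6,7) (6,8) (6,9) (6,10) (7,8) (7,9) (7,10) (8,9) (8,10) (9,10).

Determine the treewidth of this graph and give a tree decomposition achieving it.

The largest bag has 5 vertices, giving width 4; this decomposition certifies tw(G) ≤ 4. On the other hand G contains the 5-clique {1, 5, 6, 8, 9}. A clique must lie in a single bag of any decomposition, so no decomposition can have width below 4. Therefore the treewidth is 4.

Treewidth 4.
One such decomposition:
Bags: B1 = {5, 6, 7, 8, 9}  B2 = {1, 5, 6, 8, 9}  B3 = {1, 3, 5, 6, 9}  B4 = {4, 6, 7, 8, 9}  B5 = {6, 7, 8, 9, 10}  B6 = {2, 6, 7, 9, 10}
Tree: B1–B2, B2–B3, B1–B4, B1–B5, B5–B6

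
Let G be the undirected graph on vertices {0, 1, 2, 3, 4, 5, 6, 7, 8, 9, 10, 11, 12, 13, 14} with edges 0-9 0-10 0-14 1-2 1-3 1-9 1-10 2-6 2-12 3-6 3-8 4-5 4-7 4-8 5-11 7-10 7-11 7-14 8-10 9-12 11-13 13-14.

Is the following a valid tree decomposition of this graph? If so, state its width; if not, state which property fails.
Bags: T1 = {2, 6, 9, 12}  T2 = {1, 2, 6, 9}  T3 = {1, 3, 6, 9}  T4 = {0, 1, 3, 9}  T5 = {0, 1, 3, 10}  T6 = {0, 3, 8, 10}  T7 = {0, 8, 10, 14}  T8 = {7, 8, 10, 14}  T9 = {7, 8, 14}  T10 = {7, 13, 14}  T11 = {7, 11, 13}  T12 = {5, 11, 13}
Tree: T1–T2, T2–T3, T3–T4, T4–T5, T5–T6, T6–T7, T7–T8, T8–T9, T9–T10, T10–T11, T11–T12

A tree decomposition must satisfy three properties: every vertex lies in some bag; for every edge, both endpoints lie together in some bag; and for every vertex, the bags containing it form a connected subtree. Here vertex 4 appears in no bag, so the decomposition is invalid.

No — vertex 4 appears in no bag.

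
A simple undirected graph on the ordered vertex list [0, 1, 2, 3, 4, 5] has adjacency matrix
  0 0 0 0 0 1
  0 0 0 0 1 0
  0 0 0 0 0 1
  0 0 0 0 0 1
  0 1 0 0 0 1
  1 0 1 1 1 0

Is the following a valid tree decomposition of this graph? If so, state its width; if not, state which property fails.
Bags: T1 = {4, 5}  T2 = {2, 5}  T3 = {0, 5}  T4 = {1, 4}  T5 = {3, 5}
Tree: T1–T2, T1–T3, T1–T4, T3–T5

Yes; width 1.

Checking the three conditions: (i) the bags cover all of {0, 1, 2, 3, 4, 5}; (ii) for each edge, some bag contains both endpoints; (iii) the bags containing any fixed vertex form a subtree. All hold, so the decomposition is valid with width 2 − 1 = 1.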